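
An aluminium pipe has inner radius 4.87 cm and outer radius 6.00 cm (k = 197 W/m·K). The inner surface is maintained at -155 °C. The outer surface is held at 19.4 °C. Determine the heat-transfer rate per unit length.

Q' = 1030 kW/m

Q' = 2πk·ΔT/ln(r₂/r₁) = 2π × 197 × 174.4 / ln(0.0600/0.0487) = 1.03×10^6 W/m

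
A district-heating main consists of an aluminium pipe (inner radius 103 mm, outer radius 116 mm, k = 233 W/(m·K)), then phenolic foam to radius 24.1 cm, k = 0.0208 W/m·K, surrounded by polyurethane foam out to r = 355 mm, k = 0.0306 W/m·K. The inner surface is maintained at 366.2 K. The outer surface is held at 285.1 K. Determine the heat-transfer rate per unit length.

Q' = 10.7 W/m

Treat each layer as a resistance in series:
  R'_aluminium = ln(0.116/0.103)/(2πk) = 0.1189/(2π·233) = 8.119×10^-5 m·K/W
  R'_phenolic foam = ln(0.241/0.116)/(2πk) = 0.7312/(2π·0.0208) = 5.595 m·K/W
  R'_polyurethane foam = ln(0.355/0.241)/(2πk) = 0.3873/(2π·0.0306) = 2.015 m·K/W
ΣR = 8.119×10^-5 + 5.595 + 2.015 = 7.610 m·K/W
Q' = ΔT/ΣR = (366.2 K − 285.1 K)/7.610 = 10.7 W/m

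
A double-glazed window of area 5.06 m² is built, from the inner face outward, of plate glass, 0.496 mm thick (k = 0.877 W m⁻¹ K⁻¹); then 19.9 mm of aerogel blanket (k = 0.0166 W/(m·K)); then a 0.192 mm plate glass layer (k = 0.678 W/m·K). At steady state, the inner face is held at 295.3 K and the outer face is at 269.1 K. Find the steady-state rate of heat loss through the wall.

Q = 111 W

Treat each layer as a resistance in series:
  R_plate glass = L/(kA) = 4.96×10^-4/(0.877·5.06) = 1.118×10^-4 K/W
  R_aerogel blanket = L/(kA) = 0.0199/(0.0166·5.06) = 0.2369 K/W
  R_plate glass = L/(kA) = 1.92×10^-4/(0.678·5.06) = 5.597×10^-5 K/W
ΣR = 1.118×10^-4 + 0.2369 + 5.597×10^-5 = 0.2371 K/W
Q = ΔT/ΣR = (295.3 K − 269.1 K)/0.2371 = 111 W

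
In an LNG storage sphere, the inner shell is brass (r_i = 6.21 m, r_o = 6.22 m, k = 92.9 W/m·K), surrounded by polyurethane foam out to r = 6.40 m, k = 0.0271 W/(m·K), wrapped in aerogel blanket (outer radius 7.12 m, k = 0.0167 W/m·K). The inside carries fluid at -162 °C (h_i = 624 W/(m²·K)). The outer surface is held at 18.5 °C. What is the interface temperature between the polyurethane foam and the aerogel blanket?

Series thermal resistances, inner to outer:
  R_conv,in = 1/(4πr²h) = 1/(4π·6.21²·624) = 3.307×10^-6 K/W
  R_brass = (1/6.21 − 1/6.22)/(4πk) = 2.589×10^-4/(4π·92.9) = 2.218×10^-7 K/W
  R_polyurethane foam = (1/6.22 − 1/6.40)/(4πk) = 0.004522/(4π·0.0271) = 0.01328 K/W
  R_aerogel blanket = (1/6.40 − 1/7.12)/(4πk) = 0.01580/(4π·0.0167) = 0.07529 K/W
ΣR = 3.307×10^-6 + 2.218×10^-7 + 0.01328 + 0.07529 = 0.08857 K/W
Q = ΔT/ΣR = (-162 °C − 18.5 °C)/0.08857 = -2038 W
From the inner boundary to the polyurethane foam/aerogel blanket interface, ΣR_partial = 0.01328 K/W.
T_interface = T_in − Q·ΣR_partial = -162 °C − (-2038)(0.01328) = -135 °C

T = -135 °C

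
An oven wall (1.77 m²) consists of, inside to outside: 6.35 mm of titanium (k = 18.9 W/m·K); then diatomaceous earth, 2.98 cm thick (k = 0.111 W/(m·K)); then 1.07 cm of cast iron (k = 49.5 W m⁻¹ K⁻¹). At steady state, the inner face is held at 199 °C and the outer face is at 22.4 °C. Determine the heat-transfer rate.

Treat each layer as a resistance in series:
  R_titanium = L/(kA) = 0.00635/(18.9·1.77) = 1.898×10^-4 K/W
  R_diatomaceous earth = L/(kA) = 0.0298/(0.111·1.77) = 0.1517 K/W
  R_cast iron = L/(kA) = 0.0107/(49.5·1.77) = 1.221×10^-4 K/W
ΣR = 1.898×10^-4 + 0.1517 + 1.221×10^-4 = 0.1520 K/W
Q = ΔT/ΣR = (199 °C − 22.4 °C)/0.1520 = 1160 W

Q = 1160 W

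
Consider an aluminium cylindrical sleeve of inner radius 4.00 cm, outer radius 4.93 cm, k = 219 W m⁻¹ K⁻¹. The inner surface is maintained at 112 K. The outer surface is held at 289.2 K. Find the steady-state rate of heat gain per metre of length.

Q' = 2πk·ΔT/ln(r₂/r₁) = 2π × 219 × 177.2 / ln(0.0493/0.0400) = 1.17×10^6 W/m

Q' = 1170 kW/m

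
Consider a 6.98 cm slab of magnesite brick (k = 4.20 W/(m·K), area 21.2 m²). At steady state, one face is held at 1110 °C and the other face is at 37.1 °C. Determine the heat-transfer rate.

Q = kA·ΔT/L = 4.20 × 21.2 × |1110 °C − 37.1 °C| / 0.0698 = 1.37×10^6 W

Q = 1370 kW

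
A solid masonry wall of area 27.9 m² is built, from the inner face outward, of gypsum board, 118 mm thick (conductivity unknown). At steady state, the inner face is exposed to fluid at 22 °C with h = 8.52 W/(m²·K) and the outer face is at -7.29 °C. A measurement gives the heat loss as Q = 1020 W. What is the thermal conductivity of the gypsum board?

ΣR = ΔT/Q = |22 − -7.29|/1020 = 0.02872 K/W
Known resistances:
  R_conv,in = 1/(hA) = 1/(8.52·27.9) = 0.004207 K/W
R_gypsum board = ΣR − ΣR_known = 0.02872 − 0.004207 = 0.02451 K/W
L/(kA) = 0.02451 ⇒ k = 0.118/(0.02451·27.9) = 0.173 W/m·K

k = 0.173 W/m·K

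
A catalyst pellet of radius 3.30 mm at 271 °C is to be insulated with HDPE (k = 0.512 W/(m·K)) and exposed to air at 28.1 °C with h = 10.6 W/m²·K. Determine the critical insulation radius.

r_cr = 9.66 cm

For a sphere, r_cr = 2k_ins/h = 2·0.512/10.6 = 0.0966 m = 9.66 cm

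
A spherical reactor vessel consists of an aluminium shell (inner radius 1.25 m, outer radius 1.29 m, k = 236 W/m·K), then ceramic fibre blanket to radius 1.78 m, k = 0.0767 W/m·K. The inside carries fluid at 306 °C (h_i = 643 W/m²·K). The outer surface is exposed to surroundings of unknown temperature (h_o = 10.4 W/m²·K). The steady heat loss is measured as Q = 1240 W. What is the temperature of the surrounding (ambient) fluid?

T_out = 28.4 °C

Sum the resistances:
  R_conv,in = 1/(4πr²h) = 1/(4π·1.25²·643) = 7.921×10^-5 K/W
  R_aluminium = (1/1.25 − 1/1.29)/(4πk) = 0.02481/(4π·236) = 8.364×10^-6 K/W
  R_ceramic fibre blanket = (1/1.29 − 1/1.78)/(4πk) = 0.2134/(4π·0.0767) = 0.2214 K/W
  R_conv,out = 1/(4πr²h) = 1/(4π·1.78²·10.4) = 0.002415 K/W
ΣR = 0.2239 K/W
ΔT = Q·ΣR = 1240 × 0.2239 = 277.6 K
Heat flows outward, so T_out = T_in − ΔT = 306 − 277.6 = 28.4 °C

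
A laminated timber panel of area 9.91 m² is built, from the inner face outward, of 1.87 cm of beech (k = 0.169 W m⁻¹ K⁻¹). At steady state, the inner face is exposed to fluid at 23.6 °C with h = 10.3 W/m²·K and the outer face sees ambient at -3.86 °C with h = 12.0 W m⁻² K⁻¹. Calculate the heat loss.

Treat each layer as a resistance in series:
  R_conv,in = 1/(hA) = 1/(10.3·9.91) = 0.009797 K/W
  R_beech = L/(kA) = 0.0187/(0.169·9.91) = 0.01117 K/W
  R_conv,out = 1/(hA) = 1/(12.0·9.91) = 0.008409 K/W
ΣR = 0.009797 + 0.01117 + 0.008409 = 0.02938 K/W
Q = ΔT/ΣR = (23.6 °C − -3.86 °C)/0.02938 = 935 W

Q = 935 W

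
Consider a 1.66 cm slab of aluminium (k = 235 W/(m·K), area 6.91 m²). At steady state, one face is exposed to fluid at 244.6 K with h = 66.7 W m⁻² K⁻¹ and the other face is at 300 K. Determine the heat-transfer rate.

Treat each layer as a resistance in series:
  R_conv,in = 1/(hA) = 1/(66.7·6.91) = 0.002170 K/W
  R_aluminium = L/(kA) = 0.0166/(235·6.91) = 1.022×10^-5 K/W
ΣR = 0.002170 + 1.022×10^-5 = 0.002180 K/W
Q = ΔT/ΣR = (244.6 K − 300 K)/0.002180 = -25400 W
(Negative Q ⇒ heat flows inward; heat gain = 25400 W.)

Q = 25.4 kW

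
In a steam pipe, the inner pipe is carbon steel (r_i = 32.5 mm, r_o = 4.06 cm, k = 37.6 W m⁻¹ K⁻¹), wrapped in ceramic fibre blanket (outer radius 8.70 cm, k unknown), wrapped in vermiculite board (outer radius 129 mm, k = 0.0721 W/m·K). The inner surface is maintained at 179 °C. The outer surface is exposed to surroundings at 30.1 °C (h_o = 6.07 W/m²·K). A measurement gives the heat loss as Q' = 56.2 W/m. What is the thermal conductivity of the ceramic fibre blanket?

k = 0.0770 W/m·K

ΣR = ΔT/Q' = |179 − 30.1|/56.2 = 2.649 m·K/W
Known resistances:
  R'_carbon steel = ln(0.0406/0.0325)/(2πk) = 0.2225/(2π·37.6) = 9.419×10^-4 m·K/W
  R'_vermiculite board = ln(0.129/0.0870)/(2πk) = 0.3939/(2π·0.0721) = 0.8695 m·K/W
  R'_conv,out = 1/(2πr h) = 1/(2π·0.129·6.07) = 0.2033 m·K/W
R_ceramic fibre blanket = ΣR − ΣR_known = 2.649 − 1.074 = 1.575 m·K/W
ln(r₂/r₁)/(2πk) = 1.575 ⇒ k = 0.7621/(2π·1.575) = 0.0770 W/m·K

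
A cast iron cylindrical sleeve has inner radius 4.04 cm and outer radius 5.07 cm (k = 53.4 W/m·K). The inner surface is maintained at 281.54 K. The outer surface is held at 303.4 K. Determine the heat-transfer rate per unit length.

Q' = 2πk·ΔT/ln(r₂/r₁) = 2π × 53.4 × 21.86 / ln(0.0507/0.0404) = 32300 W/m

Q' = 32.3 kW/m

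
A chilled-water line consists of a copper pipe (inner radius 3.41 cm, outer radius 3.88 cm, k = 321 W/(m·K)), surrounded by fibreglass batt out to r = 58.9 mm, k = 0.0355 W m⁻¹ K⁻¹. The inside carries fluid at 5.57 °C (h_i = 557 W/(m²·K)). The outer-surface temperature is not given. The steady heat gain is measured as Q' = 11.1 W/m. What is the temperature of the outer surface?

Sum the resistances:
  R'_conv,in = 1/(2πr h) = 1/(2π·0.0341·557) = 0.008379 m·K/W
  R'_copper = ln(0.0388/0.0341)/(2πk) = 0.1291/(2π·321) = 6.402×10^-5 m·K/W
  R'_fibreglass batt = ln(0.0589/0.0388)/(2πk) = 0.4174/(2π·0.0355) = 1.871 m·K/W
ΣR = 1.880 m·K/W
ΔT = Q'·ΣR = 11.1 × 1.880 = 20.87 K
Heat flows inward, so T_out = T_in + ΔT = 5.57 + 20.87 = 26.4 °C

T_out = 26.4 °C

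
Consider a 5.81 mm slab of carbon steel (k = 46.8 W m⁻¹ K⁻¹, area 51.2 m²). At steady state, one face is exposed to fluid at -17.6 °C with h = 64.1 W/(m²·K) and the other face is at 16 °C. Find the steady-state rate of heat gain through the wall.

Series thermal resistances, inner to outer:
  R_conv,in = 1/(hA) = 1/(64.1·51.2) = 3.047×10^-4 K/W
  R_carbon steel = L/(kA) = 0.00581/(46.8·51.2) = 2.425×10^-6 K/W
ΣR = 3.047×10^-4 + 2.425×10^-6 = 3.071×10^-4 K/W
Q = ΔT/ΣR = (-17.6 °C − 16 °C)/3.071×10^-4 = -1.09×10^5 W
(Negative Q ⇒ heat flows inward; heat gain = 1.09×10^5 W.)

Q = 109 kW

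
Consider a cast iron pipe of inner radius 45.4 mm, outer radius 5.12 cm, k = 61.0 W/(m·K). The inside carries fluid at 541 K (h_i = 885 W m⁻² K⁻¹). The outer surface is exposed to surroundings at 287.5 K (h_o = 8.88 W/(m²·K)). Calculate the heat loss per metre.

Q' = 715 W/m

Treat each layer as a resistance in series:
  R'_conv,in = 1/(2πr h) = 1/(2π·0.0454·885) = 0.003961 m·K/W
  R'_cast iron = ln(0.0512/0.0454)/(2πk) = 0.1202/(2π·61.0) = 3.137×10^-4 m·K/W
  R'_conv,out = 1/(2πr h) = 1/(2π·0.0512·8.88) = 0.3501 m·K/W
ΣR = 0.003961 + 3.137×10^-4 + 0.3501 = 0.3544 m·K/W
Q' = ΔT/ΣR = (541 K − 287.5 K)/0.3544 = 715 W/m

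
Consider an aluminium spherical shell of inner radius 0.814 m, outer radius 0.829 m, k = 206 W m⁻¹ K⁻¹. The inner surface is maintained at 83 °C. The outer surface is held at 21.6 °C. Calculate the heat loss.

Q = 4πk·ΔT/(1/r₁ − 1/r₂) = 4π × 206 × 61.4 / (1/0.814 − 1/0.829) = 7.15×10^6 W

Q = 7150 kW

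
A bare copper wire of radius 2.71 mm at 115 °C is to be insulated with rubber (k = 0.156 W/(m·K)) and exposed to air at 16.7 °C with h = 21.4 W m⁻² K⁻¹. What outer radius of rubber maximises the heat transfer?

r_cr = 0.729 cm

For a cylinder, r_cr = k_ins/h = 0.156/21.4 = 0.00729 m = 0.729 cm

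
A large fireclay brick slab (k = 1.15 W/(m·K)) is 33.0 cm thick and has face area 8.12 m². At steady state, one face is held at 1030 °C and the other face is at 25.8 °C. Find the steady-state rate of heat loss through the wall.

Q = 28.4 kW

Q = kA·ΔT/L = 1.15 × 8.12 × |1030 °C − 25.8 °C| / 0.330 = 28400 W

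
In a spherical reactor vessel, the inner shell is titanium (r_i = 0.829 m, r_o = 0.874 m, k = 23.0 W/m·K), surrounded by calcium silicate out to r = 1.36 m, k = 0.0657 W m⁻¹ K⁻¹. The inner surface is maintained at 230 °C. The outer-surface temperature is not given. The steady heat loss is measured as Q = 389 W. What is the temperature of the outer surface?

T_out = 37.3 °C

Series resistances:
  R_titanium = (1/0.829 − 1/0.874)/(4πk) = 0.06211/(4π·23.0) = 2.149×10^-4 K/W
  R_calcium silicate = (1/0.874 − 1/1.36)/(4πk) = 0.4089/(4π·0.0657) = 0.4952 K/W
ΣR = 0.4954 K/W
ΔT = Q·ΣR = 389 × 0.4954 = 192.7 K
Heat flows outward, so T_out = T_in − ΔT = 230 − 192.7 = 37.3 °C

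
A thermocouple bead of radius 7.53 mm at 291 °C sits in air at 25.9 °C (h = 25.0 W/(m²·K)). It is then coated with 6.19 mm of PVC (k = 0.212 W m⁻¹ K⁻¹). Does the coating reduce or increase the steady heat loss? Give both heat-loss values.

increases: 4.72 → 6.73 W

Critical radius for a sphere: r_cr = 2k/h = 0.0170 m = 1.70 cm.
Outer radius after coating: r₂ = 0.00753 + 0.00619 = 0.01372 m.
Since r₁ < r_cr and r₂ ≤ r_cr, the coating moves toward the maximum at r_cr — heat loss rises.
Bare: R = 1/(4πr₁²h) = 56.14 K/W; Q = 265.1/56.14 = 4.72 W.
Coated: R = R_cond + R_conv = 39.40 K/W; Q = 265.1/39.40 = 6.73 W.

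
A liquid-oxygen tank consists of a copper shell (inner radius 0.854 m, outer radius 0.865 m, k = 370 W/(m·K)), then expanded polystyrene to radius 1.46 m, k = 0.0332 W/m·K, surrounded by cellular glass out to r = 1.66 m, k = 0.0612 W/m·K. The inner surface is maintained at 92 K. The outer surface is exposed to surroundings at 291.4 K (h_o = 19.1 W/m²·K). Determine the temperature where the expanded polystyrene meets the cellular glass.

Series thermal resistances, inner to outer:
  R_copper = (1/0.854 − 1/0.865)/(4πk) = 0.01489/(4π·370) = 3.203×10^-6 K/W
  R_expanded polystyrene = (1/0.865 − 1/1.46)/(4πk) = 0.4711/(4π·0.0332) = 1.129 K/W
  R_cellular glass = (1/1.46 − 1/1.66)/(4πk) = 0.08252/(4π·0.0612) = 0.1073 K/W
  R_conv,out = 1/(4πr²h) = 1/(4π·1.66²·19.1) = 0.001512 K/W
ΣR = 3.203×10^-6 + 1.129 + 0.1073 + 0.001512 = 1.238 K/W
Q = ΔT/ΣR = (92 K − 291.4 K)/1.238 = -161.1 W
From the inner boundary to the expanded polystyrene/cellular glass interface, ΣR_partial = 1.129 K/W.
T_interface = T_in − Q·ΣR_partial = 92 K − (-161.1)(1.129) = 273.9 K

T = 273.9 K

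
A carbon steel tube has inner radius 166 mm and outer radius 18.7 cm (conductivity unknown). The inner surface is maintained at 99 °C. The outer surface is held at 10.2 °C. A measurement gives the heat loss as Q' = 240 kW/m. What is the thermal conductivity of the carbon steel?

k = 51.2 W/m·K

ΣR = ΔT/Q' = |99 − 10.2|/2.40×10^5 = 3.700×10^-4 m·K/W
ln(r₂/r₁)/(2πk) = 3.700×10^-4 ⇒ k = 0.1191/(2π·3.700×10^-4) = 51.2 W/m·K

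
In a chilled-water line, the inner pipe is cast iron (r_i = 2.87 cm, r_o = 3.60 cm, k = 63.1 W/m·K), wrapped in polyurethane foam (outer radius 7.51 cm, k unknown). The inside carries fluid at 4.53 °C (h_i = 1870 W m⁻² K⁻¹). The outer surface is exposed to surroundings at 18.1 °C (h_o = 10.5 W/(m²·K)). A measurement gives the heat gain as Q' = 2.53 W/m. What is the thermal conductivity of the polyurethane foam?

ΣR = ΔT/Q' = |4.53 − 18.1|/2.53 = 5.364 m·K/W
Known resistances:
  R'_conv,in = 1/(2πr h) = 1/(2π·0.0287·1870) = 0.002965 m·K/W
  R'_cast iron = ln(0.0360/0.0287)/(2πk) = 0.2266/(2π·63.1) = 5.716×10^-4 m·K/W
  R'_conv,out = 1/(2πr h) = 1/(2π·0.0751·10.5) = 0.2018 m·K/W
R_polyurethane foam = ΣR − ΣR_known = 5.364 − 0.2053 = 5.159 m·K/W
ln(r₂/r₁)/(2πk) = 5.159 ⇒ k = 0.7353/(2π·5.159) = 0.0227 W/m·K

k = 0.0227 W/m·K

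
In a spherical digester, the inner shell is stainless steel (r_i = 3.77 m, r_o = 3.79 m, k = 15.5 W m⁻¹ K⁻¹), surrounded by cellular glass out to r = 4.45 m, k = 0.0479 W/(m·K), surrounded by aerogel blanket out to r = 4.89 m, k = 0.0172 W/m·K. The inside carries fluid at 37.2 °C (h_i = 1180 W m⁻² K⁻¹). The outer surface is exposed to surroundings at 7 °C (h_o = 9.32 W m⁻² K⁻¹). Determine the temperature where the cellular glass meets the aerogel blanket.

Series thermal resistances, inner to outer:
  R_conv,in = 1/(4πr²h) = 1/(4π·3.77²·1180) = 4.745×10^-6 K/W
  R_stainless steel = (1/3.77 − 1/3.79)/(4πk) = 0.001400/(4π·15.5) = 7.186×10^-6 K/W
  R_cellular glass = (1/3.79 − 1/4.45)/(4πk) = 0.03913/(4π·0.0479) = 0.06501 K/W
  R_aerogel blanket = (1/4.45 − 1/4.89)/(4πk) = 0.02022/(4π·0.0172) = 0.09355 K/W
  R_conv,out = 1/(4πr²h) = 1/(4π·4.89²·9.32) = 3.571×10^-4 K/W
ΣR = 4.745×10^-6 + 7.186×10^-6 + 0.06501 + 0.09355 + 3.571×10^-4 = 0.1589 K/W
Q = ΔT/ΣR = (37.2 °C − 7 °C)/0.1589 = 190.1 W
From the inner boundary to the cellular glass/aerogel blanket interface, ΣR_partial = 0.06502 K/W.
T_interface = T_in − Q·ΣR_partial = 37.2 °C − (190.1)(0.06502) = 24.8 °C

T = 24.8 °C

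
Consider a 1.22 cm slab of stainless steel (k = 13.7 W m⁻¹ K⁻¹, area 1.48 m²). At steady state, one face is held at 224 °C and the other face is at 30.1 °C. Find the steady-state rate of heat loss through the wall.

Q = 322 kW

Q = kA·ΔT/L = 13.7 × 1.48 × |224 °C − 30.1 °C| / 0.0122 = 3.22×10^5 W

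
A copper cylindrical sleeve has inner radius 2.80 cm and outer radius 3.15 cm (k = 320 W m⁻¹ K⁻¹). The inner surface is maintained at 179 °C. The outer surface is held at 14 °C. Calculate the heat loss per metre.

Q' = 2820 kW/m

Q' = 2πk·ΔT/ln(r₂/r₁) = 2π × 320 × 165 / ln(0.0315/0.0280) = 2.82×10^6 W/m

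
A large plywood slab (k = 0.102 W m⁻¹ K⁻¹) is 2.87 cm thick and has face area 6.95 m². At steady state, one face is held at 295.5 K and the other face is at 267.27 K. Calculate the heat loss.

Q = 697 W

Q = kA·ΔT/L = 0.102 × 6.95 × |295.5 K − 267.27 K| / 0.0287 = 697 W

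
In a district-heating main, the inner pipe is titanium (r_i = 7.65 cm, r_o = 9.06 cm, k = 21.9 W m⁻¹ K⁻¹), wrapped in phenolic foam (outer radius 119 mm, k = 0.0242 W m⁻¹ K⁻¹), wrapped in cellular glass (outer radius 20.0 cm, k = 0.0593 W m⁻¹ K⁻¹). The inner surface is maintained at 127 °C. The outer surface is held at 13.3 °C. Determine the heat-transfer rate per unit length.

Q' = 35.7 W/m

Treat each layer as a resistance in series:
  R'_titanium = ln(0.0906/0.0765)/(2πk) = 0.1692/(2π·21.9) = 0.001229 m·K/W
  R'_phenolic foam = ln(0.119/0.0906)/(2πk) = 0.2727/(2π·0.0242) = 1.793 m·K/W
  R'_cellular glass = ln(0.200/0.119)/(2πk) = 0.5192/(2π·0.0593) = 1.393 m·K/W
ΣR = 0.001229 + 1.793 + 1.393 = 3.187 m·K/W
Q' = ΔT/ΣR = (127 °C − 13.3 °C)/3.187 = 35.7 W/m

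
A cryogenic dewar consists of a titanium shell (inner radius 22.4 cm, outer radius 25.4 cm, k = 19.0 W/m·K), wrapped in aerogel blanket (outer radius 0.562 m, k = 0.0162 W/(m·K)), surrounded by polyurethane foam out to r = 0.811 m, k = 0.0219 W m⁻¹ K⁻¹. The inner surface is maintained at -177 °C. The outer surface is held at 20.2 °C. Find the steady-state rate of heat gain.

Q = 15.7 W

Resistance network (inner→outer):
  R_titanium = (1/0.224 − 1/0.254)/(4πk) = 0.5273/(4π·19.0) = 0.002208 K/W
  R_aerogel blanket = (1/0.254 − 1/0.562)/(4πk) = 2.158/(4π·0.0162) = 10.60 K/W
  R_polyurethane foam = (1/0.562 − 1/0.811)/(4πk) = 0.5463/(4π·0.0219) = 1.985 K/W
ΣR = 0.002208 + 10.60 + 1.985 = 12.59 K/W
Q = ΔT/ΣR = (-177 °C − 20.2 °C)/12.59 = -15.7 W
(Negative Q ⇒ heat flows inward; heat gain = 15.7 W.)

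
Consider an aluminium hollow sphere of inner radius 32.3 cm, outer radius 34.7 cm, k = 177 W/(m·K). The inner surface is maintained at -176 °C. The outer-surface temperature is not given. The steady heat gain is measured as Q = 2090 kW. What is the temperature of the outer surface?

Series resistances:
  R_aluminium = (1/0.323 − 1/0.347)/(4πk) = 0.2141/(4π·177) = 9.627×10^-5 K/W
ΣR = 9.627×10^-5 K/W
ΔT = Q·ΣR = 2.09×10^6 × 9.627×10^-5 = 201.2 K
Heat flows inward, so T_out = T_in + ΔT = -176 + 201.2 = 25.2 °C

T_out = 25.2 °C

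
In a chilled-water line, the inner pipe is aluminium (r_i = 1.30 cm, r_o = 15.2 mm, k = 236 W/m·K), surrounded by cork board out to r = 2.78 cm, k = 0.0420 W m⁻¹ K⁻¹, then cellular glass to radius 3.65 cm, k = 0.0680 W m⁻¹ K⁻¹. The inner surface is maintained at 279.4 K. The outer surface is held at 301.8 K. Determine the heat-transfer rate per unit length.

Q' = 7.66 W/m

Treat each layer as a resistance in series:
  R'_aluminium = ln(0.0152/0.0130)/(2πk) = 0.1563/(2π·236) = 1.054×10^-4 m·K/W
  R'_cork board = ln(0.0278/0.0152)/(2πk) = 0.6037/(2π·0.0420) = 2.288 m·K/W
  R'_cellular glass = ln(0.0365/0.0278)/(2πk) = 0.2723/(2π·0.0680) = 0.6373 m·K/W
ΣR = 1.054×10^-4 + 2.288 + 0.6373 = 2.925 m·K/W
Q' = ΔT/ΣR = (279.4 K − 301.8 K)/2.925 = -7.66 W/m
(Negative Q' ⇒ heat flows inward; heat gain = 7.66 W/m.)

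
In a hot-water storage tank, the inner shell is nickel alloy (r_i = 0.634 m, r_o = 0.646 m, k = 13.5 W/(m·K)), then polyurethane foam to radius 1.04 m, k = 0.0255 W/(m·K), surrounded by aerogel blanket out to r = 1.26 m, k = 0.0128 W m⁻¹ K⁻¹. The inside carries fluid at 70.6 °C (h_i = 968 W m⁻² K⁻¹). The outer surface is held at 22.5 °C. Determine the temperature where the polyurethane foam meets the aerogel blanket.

Resistance network (inner→outer):
  R_conv,in = 1/(4πr²h) = 1/(4π·0.634²·968) = 2.045×10^-4 K/W
  R_nickel alloy = (1/0.634 − 1/0.646)/(4πk) = 0.02930/(4π·13.5) = 1.727×10^-4 K/W
  R_polyurethane foam = (1/0.646 − 1/1.04)/(4πk) = 0.5864/(4π·0.0255) = 1.830 K/W
  R_aerogel blanket = (1/1.04 − 1/1.26)/(4πk) = 0.1679/(4π·0.0128) = 1.044 K/W
ΣR = 2.045×10^-4 + 1.727×10^-4 + 1.830 + 1.044 = 2.874 K/W
Q = ΔT/ΣR = (70.6 °C − 22.5 °C)/2.874 = 16.74 W
From the inner boundary to the polyurethane foam/aerogel blanket interface, ΣR_partial = 1.830 K/W.
T_interface = T_in − Q·ΣR_partial = 70.6 °C − (16.74)(1.830) = 40.0 °C

T = 40.0 °C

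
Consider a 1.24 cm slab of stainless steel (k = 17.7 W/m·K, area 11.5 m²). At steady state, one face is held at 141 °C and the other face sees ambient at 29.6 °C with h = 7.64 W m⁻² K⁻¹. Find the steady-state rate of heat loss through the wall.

Series thermal resistances, inner to outer:
  R_stainless steel = L/(kA) = 0.0124/(17.7·11.5) = 6.092×10^-5 K/W
  R_conv,out = 1/(hA) = 1/(7.64·11.5) = 0.01138 K/W
ΣR = 6.092×10^-5 + 0.01138 = 0.01144 K/W
Q = ΔT/ΣR = (141 °C − 29.6 °C)/0.01144 = 9740 W

Q = 9.74 kW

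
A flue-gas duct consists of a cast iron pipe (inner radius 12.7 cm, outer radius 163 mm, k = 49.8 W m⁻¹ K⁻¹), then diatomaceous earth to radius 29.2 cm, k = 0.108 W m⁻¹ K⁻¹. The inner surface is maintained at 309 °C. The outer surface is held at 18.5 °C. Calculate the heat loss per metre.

Series thermal resistances, inner to outer:
  R'_cast iron = ln(0.163/0.127)/(2πk) = 0.2496/(2π·49.8) = 7.976×10^-4 m·K/W
  R'_diatomaceous earth = ln(0.292/0.163)/(2πk) = 0.5830/(2π·0.108) = 0.8591 m·K/W
ΣR = 7.976×10^-4 + 0.8591 = 0.8599 m·K/W
Q' = ΔT/ΣR = (309 °C − 18.5 °C)/0.8599 = 338 W/m

Q' = 338 W/m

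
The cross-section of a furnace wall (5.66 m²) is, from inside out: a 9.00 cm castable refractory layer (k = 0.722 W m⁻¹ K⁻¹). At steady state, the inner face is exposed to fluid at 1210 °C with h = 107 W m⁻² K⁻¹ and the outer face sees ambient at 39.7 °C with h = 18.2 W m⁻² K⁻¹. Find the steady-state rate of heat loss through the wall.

Q = 35100 W

Treat each layer as a resistance in series:
  R_conv,in = 1/(hA) = 1/(107·5.66) = 0.001651 K/W
  R_castable refractory = L/(kA) = 0.0900/(0.722·5.66) = 0.02202 K/W
  R_conv,out = 1/(hA) = 1/(18.2·5.66) = 0.009708 K/W
ΣR = 0.001651 + 0.02202 + 0.009708 = 0.03338 K/W
Q = ΔT/ΣR = (1210 °C − 39.7 °C)/0.03338 = 35100 W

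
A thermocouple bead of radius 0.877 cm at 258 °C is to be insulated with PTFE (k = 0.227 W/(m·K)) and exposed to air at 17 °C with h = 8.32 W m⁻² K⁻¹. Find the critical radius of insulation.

For a sphere, r_cr = 2k_ins/h = 2·0.227/8.32 = 0.0546 m = 5.46 cm

r_cr = 5.46 cm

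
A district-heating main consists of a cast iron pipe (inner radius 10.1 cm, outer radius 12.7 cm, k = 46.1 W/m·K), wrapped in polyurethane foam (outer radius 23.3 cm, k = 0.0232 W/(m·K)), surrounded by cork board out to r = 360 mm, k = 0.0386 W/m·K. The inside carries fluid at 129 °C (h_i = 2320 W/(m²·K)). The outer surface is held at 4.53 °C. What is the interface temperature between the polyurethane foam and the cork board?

T = 42.0 °C

Series thermal resistances, inner to outer:
  R'_conv,in = 1/(2πr h) = 1/(2π·0.101·2320) = 6.792×10^-4 m·K/W
  R'_cast iron = ln(0.127/0.101)/(2πk) = 0.2291/(2π·46.1) = 7.908×10^-4 m·K/W
  R'_polyurethane foam = ln(0.233/0.127)/(2πk) = 0.6069/(2π·0.0232) = 4.163 m·K/W
  R'_cork board = ln(0.360/0.233)/(2πk) = 0.4351/(2π·0.0386) = 1.794 m·K/W
ΣR = 6.792×10^-4 + 7.908×10^-4 + 4.163 + 1.794 = 5.958 m·K/W
Q' = ΔT/ΣR = (129 °C − 4.53 °C)/5.958 = 20.89 W/m
From the inner boundary to the polyurethane foam/cork board interface, ΣR_partial = 4.164 m·K/W.
T_interface = T_in − Q'·ΣR_partial = 129 °C − (20.89)(4.164) = 42.0 °C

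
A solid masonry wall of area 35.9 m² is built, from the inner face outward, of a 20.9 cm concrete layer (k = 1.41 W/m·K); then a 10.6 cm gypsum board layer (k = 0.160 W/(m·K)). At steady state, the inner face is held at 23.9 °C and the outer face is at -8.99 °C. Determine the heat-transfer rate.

Q = 1460 W

Treat each layer as a resistance in series:
  R_concrete = L/(kA) = 0.209/(1.41·35.9) = 0.004129 K/W
  R_gypsum board = L/(kA) = 0.106/(0.160·35.9) = 0.01845 K/W
ΣR = 0.004129 + 0.01845 = 0.02258 K/W
Q = ΔT/ΣR = (23.9 °C − -8.99 °C)/0.02258 = 1460 W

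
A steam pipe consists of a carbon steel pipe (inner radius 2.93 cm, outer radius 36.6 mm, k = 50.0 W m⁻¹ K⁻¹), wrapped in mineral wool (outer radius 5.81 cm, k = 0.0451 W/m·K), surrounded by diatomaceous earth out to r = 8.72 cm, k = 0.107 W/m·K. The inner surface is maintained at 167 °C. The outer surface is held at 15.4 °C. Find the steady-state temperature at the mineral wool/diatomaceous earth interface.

T = 56.4 °C

Resistance network (inner→outer):
  R'_carbon steel = ln(0.0366/0.0293)/(2πk) = 0.2225/(2π·50.0) = 7.081×10^-4 m·K/W
  R'_mineral wool = ln(0.0581/0.0366)/(2πk) = 0.4621/(2π·0.0451) = 1.631 m·K/W
  R'_diatomaceous earth = ln(0.0872/0.0581)/(2πk) = 0.4060/(2π·0.107) = 0.6040 m·K/W
ΣR = 7.081×10^-4 + 1.631 + 0.6040 = 2.236 m·K/W
Q' = ΔT/ΣR = (167 °C − 15.4 °C)/2.236 = 67.80 W/m
From the inner boundary to the mineral wool/diatomaceous earth interface, ΣR_partial = 1.632 m·K/W.
T_interface = T_in − Q'·ΣR_partial = 167 °C − (67.80)(1.632) = 56.4 °C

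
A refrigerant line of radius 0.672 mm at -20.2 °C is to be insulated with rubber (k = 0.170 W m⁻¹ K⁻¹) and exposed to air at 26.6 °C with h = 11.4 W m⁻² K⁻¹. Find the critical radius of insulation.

For a cylinder, r_cr = k_ins/h = 0.170/11.4 = 0.0149 m = 1.49 cm

r_cr = 1.49 cm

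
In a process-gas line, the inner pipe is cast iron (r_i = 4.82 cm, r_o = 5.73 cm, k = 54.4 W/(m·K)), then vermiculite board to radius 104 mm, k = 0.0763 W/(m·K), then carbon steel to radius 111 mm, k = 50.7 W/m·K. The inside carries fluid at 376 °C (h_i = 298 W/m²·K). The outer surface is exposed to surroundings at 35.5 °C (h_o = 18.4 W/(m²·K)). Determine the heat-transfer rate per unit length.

Q' = 255 W/m

Series thermal resistances, inner to outer:
  R'_conv,in = 1/(2πr h) = 1/(2π·0.0482·298) = 0.01108 m·K/W
  R'_cast iron = ln(0.0573/0.0482)/(2πk) = 0.1729/(2π·54.4) = 5.060×10^-4 m·K/W
  R'_vermiculite board = ln(0.104/0.0573)/(2πk) = 0.5961/(2π·0.0763) = 1.243 m·K/W
  R'_carbon steel = ln(0.111/0.104)/(2πk) = 0.06514/(2π·50.7) = 2.045×10^-4 m·K/W
  R'_conv,out = 1/(2πr h) = 1/(2π·0.111·18.4) = 0.07793 m·K/W
ΣR = 0.01108 + 5.060×10^-4 + 1.243 + 2.045×10^-4 + 0.07793 = 1.333 m·K/W
Q' = ΔT/ΣR = (376 °C − 35.5 °C)/1.333 = 255 W/m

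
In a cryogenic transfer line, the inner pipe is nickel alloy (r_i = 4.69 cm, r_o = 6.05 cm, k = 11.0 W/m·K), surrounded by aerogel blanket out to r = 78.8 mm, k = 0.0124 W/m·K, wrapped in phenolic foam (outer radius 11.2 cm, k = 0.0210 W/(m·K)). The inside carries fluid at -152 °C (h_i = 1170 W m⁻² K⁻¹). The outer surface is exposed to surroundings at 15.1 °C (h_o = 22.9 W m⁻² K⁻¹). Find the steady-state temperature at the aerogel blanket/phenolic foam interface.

T = -59.3 °C

Resistance network (inner→outer):
  R'_conv,in = 1/(2πr h) = 1/(2π·0.0469·1170) = 0.002900 m·K/W
  R'_nickel alloy = ln(0.0605/0.0469)/(2πk) = 0.2546/(2π·11.0) = 0.003684 m·K/W
  R'_aerogel blanket = ln(0.0788/0.0605)/(2πk) = 0.2643/(2π·0.0124) = 3.392 m·K/W
  R'_phenolic foam = ln(0.112/0.0788)/(2πk) = 0.3516/(2π·0.0210) = 2.665 m·K/W
  R'_conv,out = 1/(2πr h) = 1/(2π·0.112·22.9) = 0.06205 m·K/W
ΣR = 0.002900 + 0.003684 + 3.392 + 2.665 + 0.06205 = 6.126 m·K/W
Q' = ΔT/ΣR = (-152 °C − 15.1 °C)/6.126 = -27.28 W/m
From the inner boundary to the aerogel blanket/phenolic foam interface, ΣR_partial = 3.399 m·K/W.
T_interface = T_in − Q'·ΣR_partial = -152 °C − (-27.28)(3.399) = -59.3 °C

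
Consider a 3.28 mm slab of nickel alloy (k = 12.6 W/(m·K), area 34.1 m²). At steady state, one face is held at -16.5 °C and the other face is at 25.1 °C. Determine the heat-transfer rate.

Q = kA·ΔT/L = 12.6 × 34.1 × |-16.5 °C − 25.1 °C| / 0.00328 = 5.45×10^6 W

Q = 5.45×10^6 W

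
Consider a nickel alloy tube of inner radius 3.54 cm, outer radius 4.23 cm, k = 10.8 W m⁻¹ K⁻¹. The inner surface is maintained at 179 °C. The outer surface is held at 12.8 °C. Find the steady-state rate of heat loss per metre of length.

Q' = 63.3 kW/m

Q' = 2πk·ΔT/ln(r₂/r₁) = 2π × 10.8 × 166.2 / ln(0.0423/0.0354) = 63300 W/m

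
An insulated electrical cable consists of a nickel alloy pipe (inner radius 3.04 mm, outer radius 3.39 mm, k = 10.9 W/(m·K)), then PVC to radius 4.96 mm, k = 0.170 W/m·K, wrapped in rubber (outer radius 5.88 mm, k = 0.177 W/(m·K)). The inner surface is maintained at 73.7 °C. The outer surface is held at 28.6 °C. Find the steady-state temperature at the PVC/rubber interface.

T = 42.1 °C

Series thermal resistances, inner to outer:
  R'_nickel alloy = ln(0.00339/0.00304)/(2πk) = 0.1090/(2π·10.9) = 0.001591 m·K/W
  R'_PVC = ln(0.00496/0.00339)/(2πk) = 0.3806/(2π·0.170) = 0.3563 m·K/W
  R'_rubber = ln(0.00588/0.00496)/(2πk) = 0.1702/(2π·0.177) = 0.1530 m·K/W
ΣR = 0.001591 + 0.3563 + 0.1530 = 0.5109 m·K/W
Q' = ΔT/ΣR = (73.7 °C − 28.6 °C)/0.5109 = 88.28 W/m
From the inner boundary to the PVC/rubber interface, ΣR_partial = 0.3579 m·K/W.
T_interface = T_in − Q'·ΣR_partial = 73.7 °C − (88.28)(0.3579) = 42.1 °C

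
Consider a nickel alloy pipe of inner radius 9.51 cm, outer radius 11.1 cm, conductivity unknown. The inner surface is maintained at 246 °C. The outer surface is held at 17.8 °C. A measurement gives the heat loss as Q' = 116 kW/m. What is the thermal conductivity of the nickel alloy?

ΣR = ΔT/Q' = |246 − 17.8|/1.16×10^5 = 0.001967 m·K/W
ln(r₂/r₁)/(2πk) = 0.001967 ⇒ k = 0.1546/(2π·0.001967) = 12.5 W/m·K

k = 12.5 W/m·K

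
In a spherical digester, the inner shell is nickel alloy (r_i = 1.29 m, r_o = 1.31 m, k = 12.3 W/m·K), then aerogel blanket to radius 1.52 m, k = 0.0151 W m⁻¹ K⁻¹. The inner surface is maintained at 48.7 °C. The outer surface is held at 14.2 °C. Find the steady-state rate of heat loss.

Treat each layer as a resistance in series:
  R_nickel alloy = (1/1.29 − 1/1.31)/(4πk) = 0.01184/(4π·12.3) = 7.657×10^-5 K/W
  R_aerogel blanket = (1/1.31 − 1/1.52)/(4πk) = 0.1055/(4π·0.0151) = 0.5558 K/W
ΣR = 7.657×10^-5 + 0.5558 = 0.5559 K/W
Q = ΔT/ΣR = (48.7 °C − 14.2 °C)/0.5559 = 62.1 W

Q = 62.1 W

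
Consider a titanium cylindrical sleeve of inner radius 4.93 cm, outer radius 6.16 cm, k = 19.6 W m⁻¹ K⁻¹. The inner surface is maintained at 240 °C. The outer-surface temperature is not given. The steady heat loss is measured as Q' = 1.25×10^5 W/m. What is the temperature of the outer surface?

Sum the resistances:
  R'_titanium = ln(0.0616/0.0493)/(2πk) = 0.2227/(2π·19.6) = 0.001809 m·K/W
ΣR = 0.001809 m·K/W
ΔT = Q'·ΣR = 1.25×10^5 × 0.001809 = 226.1 K
Heat flows outward, so T_out = T_in − ΔT = 240 − 226.1 = 13.9 °C

T_out = 13.9 °C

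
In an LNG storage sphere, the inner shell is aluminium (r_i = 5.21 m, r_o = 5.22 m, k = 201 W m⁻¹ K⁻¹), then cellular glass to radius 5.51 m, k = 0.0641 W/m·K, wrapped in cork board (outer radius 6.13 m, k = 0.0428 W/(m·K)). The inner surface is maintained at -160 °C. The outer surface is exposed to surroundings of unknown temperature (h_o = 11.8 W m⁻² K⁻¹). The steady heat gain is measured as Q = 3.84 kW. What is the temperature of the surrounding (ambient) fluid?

Sum the resistances:
  R_aluminium = (1/5.21 − 1/5.22)/(4πk) = 3.677×10^-4/(4π·201) = 1.456×10^-7 K/W
  R_cellular glass = (1/5.22 − 1/5.51)/(4πk) = 0.01008/(4π·0.0641) = 0.01252 K/W
  R_cork board = (1/5.51 − 1/6.13)/(4πk) = 0.01836/(4π·0.0428) = 0.03413 K/W
  R_conv,out = 1/(4πr²h) = 1/(4π·6.13²·11.8) = 1.795×10^-4 K/W
ΣR = 0.04683 K/W
ΔT = Q·ΣR = 3840 × 0.04683 = 179.8 K
Heat flows inward, so T_out = T_in + ΔT = -160 + 179.8 = 19.8 °C

T_out = 19.8 °C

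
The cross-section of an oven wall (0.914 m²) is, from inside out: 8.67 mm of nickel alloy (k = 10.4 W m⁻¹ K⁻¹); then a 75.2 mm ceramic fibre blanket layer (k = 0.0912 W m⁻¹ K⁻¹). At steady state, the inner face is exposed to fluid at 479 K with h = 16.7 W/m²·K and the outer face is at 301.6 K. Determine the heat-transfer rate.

Q = 183 W

Resistance network (inner→outer):
  R_conv,in = 1/(hA) = 1/(16.7·0.914) = 0.06551 K/W
  R_nickel alloy = L/(kA) = 0.00867/(10.4·0.914) = 9.121×10^-4 K/W
  R_ceramic fibre blanket = L/(kA) = 0.0752/(0.0912·0.914) = 0.9021 K/W
ΣR = 0.06551 + 9.121×10^-4 + 0.9021 = 0.9685 K/W
Q = ΔT/ΣR = (479 K − 301.6 K)/0.9685 = 183 W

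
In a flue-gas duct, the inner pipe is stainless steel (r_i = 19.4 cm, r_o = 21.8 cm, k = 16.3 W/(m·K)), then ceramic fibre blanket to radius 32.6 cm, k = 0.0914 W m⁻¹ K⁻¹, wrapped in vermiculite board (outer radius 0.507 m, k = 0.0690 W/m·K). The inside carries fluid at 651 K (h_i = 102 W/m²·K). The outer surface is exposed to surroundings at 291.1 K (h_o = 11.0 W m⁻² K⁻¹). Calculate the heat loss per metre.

Series thermal resistances, inner to outer:
  R'_conv,in = 1/(2πr h) = 1/(2π·0.194·102) = 0.008043 m·K/W
  R'_stainless steel = ln(0.218/0.194)/(2πk) = 0.1166/(2π·16.3) = 0.001139 m·K/W
  R'_ceramic fibre blanket = ln(0.326/0.218)/(2πk) = 0.4024/(2π·0.0914) = 0.7007 m·K/W
  R'_vermiculite board = ln(0.507/0.326)/(2πk) = 0.4416/(2π·0.0690) = 1.019 m·K/W
  R'_conv,out = 1/(2πr h) = 1/(2π·0.507·11.0) = 0.02854 m·K/W
ΣR = 0.008043 + 0.001139 + 0.7007 + 1.019 + 0.02854 = 1.757 m·K/W
Q' = ΔT/ΣR = (651 K − 291.1 K)/1.757 = 205 W/m

Q' = 205 W/m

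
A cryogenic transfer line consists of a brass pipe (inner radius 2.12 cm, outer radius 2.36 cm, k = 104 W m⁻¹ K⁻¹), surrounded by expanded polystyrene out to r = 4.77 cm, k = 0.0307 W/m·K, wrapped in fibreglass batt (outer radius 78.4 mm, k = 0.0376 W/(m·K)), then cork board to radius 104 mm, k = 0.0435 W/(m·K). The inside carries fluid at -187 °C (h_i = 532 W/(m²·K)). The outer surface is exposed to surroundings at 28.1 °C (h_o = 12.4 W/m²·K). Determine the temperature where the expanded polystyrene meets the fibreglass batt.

T = -73.2 °C

Resistance network (inner→outer):
  R'_conv,in = 1/(2πr h) = 1/(2π·0.0212·532) = 0.01411 m·K/W
  R'_brass = ln(0.0236/0.0212)/(2πk) = 0.1072/(2π·104) = 1.641×10^-4 m·K/W
  R'_expanded polystyrene = ln(0.0477/0.0236)/(2πk) = 0.7037/(2π·0.0307) = 3.648 m·K/W
  R'_fibreglass batt = ln(0.0784/0.0477)/(2πk) = 0.4969/(2π·0.0376) = 2.103 m·K/W
  R'_cork board = ln(0.104/0.0784)/(2πk) = 0.2826/(2π·0.0435) = 1.034 m·K/W
  R'_conv,out = 1/(2πr h) = 1/(2π·0.104·12.4) = 0.1234 m·K/W
ΣR = 0.01411 + 1.641×10^-4 + 3.648 + 2.103 + 1.034 + 0.1234 = 6.923 m·K/W
Q' = ΔT/ΣR = (-187 °C − 28.1 °C)/6.923 = -31.07 W/m
From the inner boundary to the expanded polystyrene/fibreglass batt interface, ΣR_partial = 3.662 m·K/W.
T_interface = T_in − Q'·ΣR_partial = -187 °C − (-31.07)(3.662) = -73.2 °C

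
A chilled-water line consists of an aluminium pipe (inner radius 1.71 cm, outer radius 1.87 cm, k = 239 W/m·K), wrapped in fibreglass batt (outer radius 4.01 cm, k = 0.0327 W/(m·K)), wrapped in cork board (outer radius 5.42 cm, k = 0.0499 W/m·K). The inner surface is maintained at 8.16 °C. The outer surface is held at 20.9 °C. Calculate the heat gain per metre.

Q' = 2.73 W/m

Treat each layer as a resistance in series:
  R'_aluminium = ln(0.0187/0.0171)/(2πk) = 0.08945/(2π·239) = 5.956×10^-5 m·K/W
  R'_fibreglass batt = ln(0.0401/0.0187)/(2πk) = 0.7629/(2π·0.0327) = 3.713 m·K/W
  R'_cork board = ln(0.0542/0.0401)/(2πk) = 0.3013/(2π·0.0499) = 0.9610 m·K/W
ΣR = 5.956×10^-5 + 3.713 + 0.9610 = 4.674 m·K/W
Q' = ΔT/ΣR = (8.16 °C − 20.9 °C)/4.674 = -2.73 W/m
(Negative Q' ⇒ heat flows inward; heat gain = 2.73 W/m.)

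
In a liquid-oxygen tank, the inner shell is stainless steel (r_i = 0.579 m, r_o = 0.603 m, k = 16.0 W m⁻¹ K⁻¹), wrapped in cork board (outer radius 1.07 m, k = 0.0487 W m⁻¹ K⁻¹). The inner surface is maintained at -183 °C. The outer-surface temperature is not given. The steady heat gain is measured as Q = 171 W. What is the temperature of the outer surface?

T_out = 19.3 °C

Sum the resistances:
  R_stainless steel = (1/0.579 − 1/0.603)/(4πk) = 0.06874/(4π·16.0) = 3.419×10^-4 K/W
  R_cork board = (1/0.603 − 1/1.07)/(4πk) = 0.7238/(4π·0.0487) = 1.183 K/W
ΣR = 1.183 K/W
ΔT = Q·ΣR = 171 × 1.183 = 202.3 K
Heat flows inward, so T_out = T_in + ΔT = -183 + 202.3 = 19.3 °C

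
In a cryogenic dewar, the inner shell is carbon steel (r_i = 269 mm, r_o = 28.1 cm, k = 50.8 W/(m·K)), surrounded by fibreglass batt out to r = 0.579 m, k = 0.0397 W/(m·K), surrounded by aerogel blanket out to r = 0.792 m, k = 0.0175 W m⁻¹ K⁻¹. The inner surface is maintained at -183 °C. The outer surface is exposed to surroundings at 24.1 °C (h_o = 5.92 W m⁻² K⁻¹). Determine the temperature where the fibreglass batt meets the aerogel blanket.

T = -52.0 °C

Resistance network (inner→outer):
  R_carbon steel = (1/0.269 − 1/0.281)/(4πk) = 0.1588/(4π·50.8) = 2.487×10^-4 K/W
  R_fibreglass batt = (1/0.281 − 1/0.579)/(4πk) = 1.832/(4π·0.0397) = 3.671 K/W
  R_aerogel blanket = (1/0.579 − 1/0.792)/(4πk) = 0.4645/(4π·0.0175) = 2.112 K/W
  R_conv,out = 1/(4πr²h) = 1/(4π·0.792²·5.92) = 0.02143 K/W
ΣR = 2.487×10^-4 + 3.671 + 2.112 + 0.02143 = 5.805 K/W
Q = ΔT/ΣR = (-183 °C − 24.1 °C)/5.805 = -35.68 W
From the inner boundary to the fibreglass batt/aerogel blanket interface, ΣR_partial = 3.671 K/W.
T_interface = T_in − Q·ΣR_partial = -183 °C − (-35.68)(3.671) = -52.0 °C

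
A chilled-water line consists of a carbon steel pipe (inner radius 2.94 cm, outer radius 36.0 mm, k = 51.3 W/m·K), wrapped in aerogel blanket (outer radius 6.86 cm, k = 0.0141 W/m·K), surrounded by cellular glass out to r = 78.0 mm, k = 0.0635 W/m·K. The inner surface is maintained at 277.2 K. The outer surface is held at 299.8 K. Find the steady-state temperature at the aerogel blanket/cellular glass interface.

T = 298.8 K

Treat each layer as a resistance in series:
  R'_carbon steel = ln(0.0360/0.0294)/(2πk) = 0.2025/(2π·51.3) = 6.283×10^-4 m·K/W
  R'_aerogel blanket = ln(0.0686/0.0360)/(2πk) = 0.6448/(2π·0.0141) = 7.278 m·K/W
  R'_cellular glass = ln(0.0780/0.0686)/(2πk) = 0.1284/(2π·0.0635) = 0.3219 m·K/W
ΣR = 6.283×10^-4 + 7.278 + 0.3219 = 7.601 m·K/W
Q' = ΔT/ΣR = (277.2 K − 299.8 K)/7.601 = -2.973 W/m
From the inner boundary to the aerogel blanket/cellular glass interface, ΣR_partial = 7.279 m·K/W.
T_interface = T_in − Q'·ΣR_partial = 277.2 K − (-2.973)(7.279) = 298.8 K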